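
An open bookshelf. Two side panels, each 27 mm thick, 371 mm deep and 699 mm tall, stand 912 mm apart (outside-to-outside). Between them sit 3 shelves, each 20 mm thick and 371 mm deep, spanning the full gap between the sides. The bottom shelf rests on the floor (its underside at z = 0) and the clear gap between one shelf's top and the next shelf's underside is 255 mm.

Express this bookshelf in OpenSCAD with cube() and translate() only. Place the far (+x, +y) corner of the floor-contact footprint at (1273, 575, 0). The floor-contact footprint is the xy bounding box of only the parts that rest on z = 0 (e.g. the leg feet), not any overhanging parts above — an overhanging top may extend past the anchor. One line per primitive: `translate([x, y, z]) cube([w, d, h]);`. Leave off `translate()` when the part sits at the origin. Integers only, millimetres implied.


translate([361, 204, 0]) cube([27, 371, 699]);
translate([1246, 204, 0]) cube([27, 371, 699]);
translate([388, 204, 0]) cube([858, 371, 20]);
translate([388, 204, 275]) cube([858, 371, 20]);
translate([388, 204, 550]) cube([858, 371, 20]);


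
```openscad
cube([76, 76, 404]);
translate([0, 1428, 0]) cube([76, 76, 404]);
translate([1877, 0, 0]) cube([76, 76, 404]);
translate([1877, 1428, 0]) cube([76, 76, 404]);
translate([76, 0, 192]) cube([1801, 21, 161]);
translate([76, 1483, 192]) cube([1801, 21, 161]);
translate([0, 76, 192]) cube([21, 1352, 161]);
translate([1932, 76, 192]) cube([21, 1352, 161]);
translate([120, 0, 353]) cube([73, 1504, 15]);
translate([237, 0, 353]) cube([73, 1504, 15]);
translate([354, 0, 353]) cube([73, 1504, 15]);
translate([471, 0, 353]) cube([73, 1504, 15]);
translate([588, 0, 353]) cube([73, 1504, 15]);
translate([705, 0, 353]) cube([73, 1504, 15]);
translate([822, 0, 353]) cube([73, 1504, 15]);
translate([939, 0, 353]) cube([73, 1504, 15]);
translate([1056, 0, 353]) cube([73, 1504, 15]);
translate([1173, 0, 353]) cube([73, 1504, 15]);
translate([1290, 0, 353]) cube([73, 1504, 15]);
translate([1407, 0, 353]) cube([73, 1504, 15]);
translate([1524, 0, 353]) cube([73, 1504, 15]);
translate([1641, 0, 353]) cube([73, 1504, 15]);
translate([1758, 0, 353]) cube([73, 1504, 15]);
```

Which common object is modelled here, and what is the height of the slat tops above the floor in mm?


A bed frame. The slat-top height is 368 mm.

Four posts, four rails, and a row of slats — a bed frame. Slats sit on the rails at z = 192 + 161 = 353; with slat thickness 15, the top is 368 mm.


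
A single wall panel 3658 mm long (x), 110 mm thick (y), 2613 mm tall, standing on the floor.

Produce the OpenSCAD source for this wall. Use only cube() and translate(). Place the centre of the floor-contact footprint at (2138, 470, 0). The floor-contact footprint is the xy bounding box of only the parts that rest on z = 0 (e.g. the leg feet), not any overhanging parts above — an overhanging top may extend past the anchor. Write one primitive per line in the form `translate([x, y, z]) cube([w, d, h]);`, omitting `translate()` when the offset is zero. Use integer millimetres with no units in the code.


translate([309, 415, 0]) cube([3658, 110, 2613]);


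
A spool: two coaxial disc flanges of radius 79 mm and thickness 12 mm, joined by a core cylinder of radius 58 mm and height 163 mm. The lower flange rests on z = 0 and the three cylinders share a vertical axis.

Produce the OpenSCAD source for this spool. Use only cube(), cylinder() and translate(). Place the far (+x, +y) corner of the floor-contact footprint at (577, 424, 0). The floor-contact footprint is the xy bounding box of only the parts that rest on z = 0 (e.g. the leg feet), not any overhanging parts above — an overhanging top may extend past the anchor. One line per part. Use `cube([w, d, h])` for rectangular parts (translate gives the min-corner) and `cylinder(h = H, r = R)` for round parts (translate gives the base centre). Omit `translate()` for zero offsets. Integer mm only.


translate([498, 345, 0]) cylinder(h = 12, r = 79);
translate([498, 345, 12]) cylinder(h = 163, r = 58);
translate([498, 345, 175]) cylinder(h = 12, r = 79);


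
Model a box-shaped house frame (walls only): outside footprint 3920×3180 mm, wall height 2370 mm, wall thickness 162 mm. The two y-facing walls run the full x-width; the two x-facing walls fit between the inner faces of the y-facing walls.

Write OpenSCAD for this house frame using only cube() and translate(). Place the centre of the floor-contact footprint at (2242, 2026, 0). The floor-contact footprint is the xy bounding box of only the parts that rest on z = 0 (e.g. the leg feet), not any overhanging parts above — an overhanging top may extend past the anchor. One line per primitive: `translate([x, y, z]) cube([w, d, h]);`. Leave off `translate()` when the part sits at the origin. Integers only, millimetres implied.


translate([282, 436, 0]) cube([3920, 162, 2370]);
translate([282, 3454, 0]) cube([3920, 162, 2370]);
translate([282, 598, 0]) cube([162, 2856, 2370]);
translate([4040, 598, 0]) cube([162, 2856, 2370]);


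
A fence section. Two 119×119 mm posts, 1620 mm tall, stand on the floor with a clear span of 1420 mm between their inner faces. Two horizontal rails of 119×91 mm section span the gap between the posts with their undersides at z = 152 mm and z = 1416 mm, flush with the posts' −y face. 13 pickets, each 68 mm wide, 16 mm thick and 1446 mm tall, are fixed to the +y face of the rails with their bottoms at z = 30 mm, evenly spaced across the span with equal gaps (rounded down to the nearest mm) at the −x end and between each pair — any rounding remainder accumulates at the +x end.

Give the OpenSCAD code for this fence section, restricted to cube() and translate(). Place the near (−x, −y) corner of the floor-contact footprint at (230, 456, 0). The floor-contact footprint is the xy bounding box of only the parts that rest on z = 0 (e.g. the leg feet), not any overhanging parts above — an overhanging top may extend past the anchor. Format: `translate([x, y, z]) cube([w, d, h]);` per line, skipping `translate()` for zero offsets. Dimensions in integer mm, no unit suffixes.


translate([230, 456, 0]) cube([119, 119, 1620]);
translate([1769, 456, 0]) cube([119, 119, 1620]);
translate([349, 456, 152]) cube([1420, 119, 91]);
translate([349, 456, 1416]) cube([1420, 119, 91]);
translate([387, 575, 30]) cube([68, 16, 1446]);
translate([493, 575, 30]) cube([68, 16, 1446]);
translate([599, 575, 30]) cube([68, 16, 1446]);
translate([705, 575, 30]) cube([68, 16, 1446]);
translate([811, 575, 30]) cube([68, 16, 1446]);
translate([917, 575, 30]) cube([68, 16, 1446]);
translate([1023, 575, 30]) cube([68, 16, 1446]);
translate([1129, 575, 30]) cube([68, 16, 1446]);
translate([1235, 575, 30]) cube([68, 16, 1446]);
translate([1341, 575, 30]) cube([68, 16, 1446]);
translate([1447, 575, 30]) cube([68, 16, 1446]);
translate([1553, 575, 30]) cube([68, 16, 1446]);
translate([1659, 575, 30]) cube([68, 16, 1446]);


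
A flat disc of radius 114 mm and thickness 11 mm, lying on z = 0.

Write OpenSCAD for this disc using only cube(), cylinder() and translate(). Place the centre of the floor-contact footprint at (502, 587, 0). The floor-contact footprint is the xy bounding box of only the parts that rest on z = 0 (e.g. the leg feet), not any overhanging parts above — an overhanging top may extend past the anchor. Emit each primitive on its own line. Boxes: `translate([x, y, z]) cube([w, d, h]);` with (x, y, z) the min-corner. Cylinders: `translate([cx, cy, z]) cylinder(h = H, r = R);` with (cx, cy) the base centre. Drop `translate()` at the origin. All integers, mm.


translate([502, 587, 0]) cylinder(h = 11, r = 114);


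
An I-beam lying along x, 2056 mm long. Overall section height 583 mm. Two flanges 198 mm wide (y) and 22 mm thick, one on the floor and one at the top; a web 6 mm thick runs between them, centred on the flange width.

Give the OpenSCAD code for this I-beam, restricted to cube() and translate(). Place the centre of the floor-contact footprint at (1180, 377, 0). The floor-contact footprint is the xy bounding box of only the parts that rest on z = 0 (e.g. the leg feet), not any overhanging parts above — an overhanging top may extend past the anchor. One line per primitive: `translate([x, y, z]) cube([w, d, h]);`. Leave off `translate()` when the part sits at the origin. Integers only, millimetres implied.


translate([152, 278, 0]) cube([2056, 198, 22]);
translate([152, 374, 22]) cube([2056, 6, 539]);
translate([152, 278, 561]) cube([2056, 198, 22]);


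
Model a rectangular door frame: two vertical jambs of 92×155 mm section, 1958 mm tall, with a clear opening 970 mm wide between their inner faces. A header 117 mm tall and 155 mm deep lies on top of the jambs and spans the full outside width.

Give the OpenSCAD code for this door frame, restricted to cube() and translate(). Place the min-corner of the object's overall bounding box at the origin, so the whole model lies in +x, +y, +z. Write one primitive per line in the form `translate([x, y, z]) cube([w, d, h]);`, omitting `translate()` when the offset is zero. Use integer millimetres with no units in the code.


cube([92, 155, 1958]);
translate([1062, 0, 0]) cube([92, 155, 1958]);
translate([0, 0, 1958]) cube([1154, 155, 117]);


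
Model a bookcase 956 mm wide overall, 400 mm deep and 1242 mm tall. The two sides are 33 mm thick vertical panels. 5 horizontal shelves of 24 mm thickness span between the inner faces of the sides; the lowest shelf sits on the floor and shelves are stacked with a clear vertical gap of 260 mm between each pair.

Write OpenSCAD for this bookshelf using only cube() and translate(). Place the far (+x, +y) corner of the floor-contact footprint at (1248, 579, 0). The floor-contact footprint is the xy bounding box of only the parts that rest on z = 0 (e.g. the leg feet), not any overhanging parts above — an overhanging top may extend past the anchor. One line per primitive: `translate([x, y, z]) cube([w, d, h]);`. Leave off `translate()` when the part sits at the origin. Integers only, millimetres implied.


translate([292, 179, 0]) cube([33, 400, 1242]);
translate([1215, 179, 0]) cube([33, 400, 1242]);
translate([325, 179, 0]) cube([890, 400, 24]);
translate([325, 179, 284]) cube([890, 400, 24]);
translate([325, 179, 568]) cube([890, 400, 24]);
translate([325, 179, 852]) cube([890, 400, 24]);
translate([325, 179, 1136]) cube([890, 400, 24]);


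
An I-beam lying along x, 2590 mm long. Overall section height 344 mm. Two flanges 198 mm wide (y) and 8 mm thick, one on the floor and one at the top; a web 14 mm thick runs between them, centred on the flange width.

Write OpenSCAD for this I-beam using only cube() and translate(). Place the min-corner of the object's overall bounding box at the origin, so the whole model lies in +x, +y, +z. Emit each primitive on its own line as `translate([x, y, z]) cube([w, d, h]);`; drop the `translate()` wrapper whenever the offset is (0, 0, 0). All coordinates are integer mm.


cube([2590, 198, 8]);
translate([0, 92, 8]) cube([2590, 14, 328]);
translate([0, 0, 336]) cube([2590, 198, 8]);


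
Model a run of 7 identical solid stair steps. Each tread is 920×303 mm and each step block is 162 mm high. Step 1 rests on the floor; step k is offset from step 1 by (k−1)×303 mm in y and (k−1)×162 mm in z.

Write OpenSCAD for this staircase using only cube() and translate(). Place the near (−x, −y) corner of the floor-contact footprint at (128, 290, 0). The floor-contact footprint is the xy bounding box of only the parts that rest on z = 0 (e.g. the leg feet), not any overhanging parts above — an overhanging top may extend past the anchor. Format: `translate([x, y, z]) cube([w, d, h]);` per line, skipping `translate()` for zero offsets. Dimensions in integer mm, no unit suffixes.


translate([128, 290, 0]) cube([920, 303, 162]);
translate([128, 593, 162]) cube([920, 303, 162]);
translate([128, 896, 324]) cube([920, 303, 162]);
translate([128, 1199, 486]) cube([920, 303, 162]);
translate([128, 1502, 648]) cube([920, 303, 162]);
translate([128, 1805, 810]) cube([920, 303, 162]);
translate([128, 2108, 972]) cube([920, 303, 162]);


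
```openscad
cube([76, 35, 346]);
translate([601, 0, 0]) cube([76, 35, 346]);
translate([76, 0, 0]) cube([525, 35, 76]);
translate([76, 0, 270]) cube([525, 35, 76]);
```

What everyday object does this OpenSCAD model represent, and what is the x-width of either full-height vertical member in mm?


A picture frame. The border width is 76 mm.

Four thin pieces enclosing a rectangular opening — a picture frame. The two full-height stiles are 346 mm tall; the top rail sits at z = 270 and is 76 mm tall, so the border above the opening is 346 − 270 = 76 mm, matching the stile x-width.


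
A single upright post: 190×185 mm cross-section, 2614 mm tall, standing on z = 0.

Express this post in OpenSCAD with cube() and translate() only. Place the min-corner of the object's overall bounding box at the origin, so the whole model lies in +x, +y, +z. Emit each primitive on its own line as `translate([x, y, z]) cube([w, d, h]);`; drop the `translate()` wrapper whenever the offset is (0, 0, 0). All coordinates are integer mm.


cube([190, 185, 2614]);


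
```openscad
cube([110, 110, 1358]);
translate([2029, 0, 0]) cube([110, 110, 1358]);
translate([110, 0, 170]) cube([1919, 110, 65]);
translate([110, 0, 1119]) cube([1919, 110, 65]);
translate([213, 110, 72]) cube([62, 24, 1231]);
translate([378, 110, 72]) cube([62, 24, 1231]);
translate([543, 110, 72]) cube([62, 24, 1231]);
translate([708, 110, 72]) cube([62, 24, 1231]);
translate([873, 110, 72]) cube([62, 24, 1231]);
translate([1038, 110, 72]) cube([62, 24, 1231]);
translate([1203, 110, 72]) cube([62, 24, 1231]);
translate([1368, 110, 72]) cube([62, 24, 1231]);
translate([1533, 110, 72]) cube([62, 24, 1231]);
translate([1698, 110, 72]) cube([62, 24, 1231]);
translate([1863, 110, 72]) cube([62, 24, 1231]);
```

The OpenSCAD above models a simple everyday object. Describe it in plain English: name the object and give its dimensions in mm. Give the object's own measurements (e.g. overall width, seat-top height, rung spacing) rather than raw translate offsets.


A fence section. Two 110×110 mm posts, 1358 mm tall, stand on the floor with a clear span of 1919 mm between their inner faces. Two horizontal rails of 110×65 mm section span the gap between the posts with their undersides at z = 170 mm and z = 1119 mm, flush with the posts' −y face. 11 pickets, each 62 mm wide, 24 mm thick and 1231 mm tall, are fixed to the +y face of the rails with their bottoms at z = 72 mm, spaced across the span with a 103 mm gap after the −x post and between neighbouring pickets, with 104 mm left before the +x post.


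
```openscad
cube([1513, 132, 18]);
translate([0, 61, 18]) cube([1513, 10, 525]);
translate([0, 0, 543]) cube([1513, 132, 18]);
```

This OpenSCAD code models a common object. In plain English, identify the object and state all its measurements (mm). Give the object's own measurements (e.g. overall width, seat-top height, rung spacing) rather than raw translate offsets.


An I-beam lying along x, 1513 mm long. Overall section height 561 mm. Two flanges 132 mm wide (y) and 18 mm thick, one on the floor and one at the top; a web 10 mm thick runs between them, centred on the flange width.


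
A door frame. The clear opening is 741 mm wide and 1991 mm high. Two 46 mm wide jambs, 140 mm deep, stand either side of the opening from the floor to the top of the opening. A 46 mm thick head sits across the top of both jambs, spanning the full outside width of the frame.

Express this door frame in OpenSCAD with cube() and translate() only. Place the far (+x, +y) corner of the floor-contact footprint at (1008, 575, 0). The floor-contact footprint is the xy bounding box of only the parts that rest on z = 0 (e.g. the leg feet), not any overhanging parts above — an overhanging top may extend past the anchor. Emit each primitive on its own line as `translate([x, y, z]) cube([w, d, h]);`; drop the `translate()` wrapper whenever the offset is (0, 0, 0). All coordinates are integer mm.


translate([175, 435, 0]) cube([46, 140, 1991]);
translate([962, 435, 0]) cube([46, 140, 1991]);
translate([175, 435, 1991]) cube([833, 140, 46]);


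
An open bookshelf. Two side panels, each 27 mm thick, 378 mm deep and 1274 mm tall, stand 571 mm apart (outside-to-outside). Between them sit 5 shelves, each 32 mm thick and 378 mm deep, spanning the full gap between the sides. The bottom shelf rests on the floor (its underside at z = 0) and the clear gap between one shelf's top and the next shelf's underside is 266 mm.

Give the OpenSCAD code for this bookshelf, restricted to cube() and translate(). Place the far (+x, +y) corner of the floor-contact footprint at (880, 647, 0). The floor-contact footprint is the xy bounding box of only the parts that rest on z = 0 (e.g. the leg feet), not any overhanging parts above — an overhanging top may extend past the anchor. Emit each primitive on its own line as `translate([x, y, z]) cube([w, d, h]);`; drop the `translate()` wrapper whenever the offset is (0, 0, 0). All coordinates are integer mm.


translate([309, 269, 0]) cube([27, 378, 1274]);
translate([853, 269, 0]) cube([27, 378, 1274]);
translate([336, 269, 0]) cube([517, 378, 32]);
translate([336, 269, 298]) cube([517, 378, 32]);
translate([336, 269, 596]) cube([517, 378, 32]);
translate([336, 269, 894]) cube([517, 378, 32]);
translate([336, 269, 1192]) cube([517, 378, 32]);


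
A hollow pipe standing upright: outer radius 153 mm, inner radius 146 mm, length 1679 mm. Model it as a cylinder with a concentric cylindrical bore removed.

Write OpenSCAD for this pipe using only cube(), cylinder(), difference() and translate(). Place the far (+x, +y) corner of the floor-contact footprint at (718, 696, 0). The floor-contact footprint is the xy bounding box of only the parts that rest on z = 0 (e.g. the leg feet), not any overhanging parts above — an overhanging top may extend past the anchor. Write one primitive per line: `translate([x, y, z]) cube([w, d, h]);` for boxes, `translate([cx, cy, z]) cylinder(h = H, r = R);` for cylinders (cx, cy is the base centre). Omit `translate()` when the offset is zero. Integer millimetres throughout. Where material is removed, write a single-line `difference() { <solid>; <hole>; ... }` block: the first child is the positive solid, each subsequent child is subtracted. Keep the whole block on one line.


difference() { translate([565, 543, 0]) cylinder(h = 1679, r = 153); translate([565, 543, 0]) cylinder(h = 1679, r = 146); }


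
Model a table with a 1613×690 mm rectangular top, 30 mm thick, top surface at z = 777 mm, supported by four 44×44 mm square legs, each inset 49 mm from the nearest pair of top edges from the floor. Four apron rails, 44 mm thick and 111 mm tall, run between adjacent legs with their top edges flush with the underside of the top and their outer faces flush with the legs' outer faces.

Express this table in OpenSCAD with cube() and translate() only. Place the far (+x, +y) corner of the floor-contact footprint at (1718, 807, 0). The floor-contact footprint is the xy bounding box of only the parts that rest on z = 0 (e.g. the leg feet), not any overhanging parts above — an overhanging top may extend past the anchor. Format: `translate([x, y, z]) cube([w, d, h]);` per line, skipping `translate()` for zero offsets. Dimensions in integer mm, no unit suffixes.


// leg_h = 777 - 30 = 747
// apron z = 747 - 111 = 636
translate([154, 166, 747]) cube([1613, 690, 30]);
translate([203, 215, 0]) cube([44, 44, 747]);
translate([1674, 215, 0]) cube([44, 44, 747]);
translate([203, 763, 0]) cube([44, 44, 747]);
translate([1674, 763, 0]) cube([44, 44, 747]);
translate([247, 215, 636]) cube([1427, 44, 111]);
translate([247, 763, 636]) cube([1427, 44, 111]);
translate([203, 259, 636]) cube([44, 504, 111]);
translate([1674, 259, 636]) cube([44, 504, 111]);


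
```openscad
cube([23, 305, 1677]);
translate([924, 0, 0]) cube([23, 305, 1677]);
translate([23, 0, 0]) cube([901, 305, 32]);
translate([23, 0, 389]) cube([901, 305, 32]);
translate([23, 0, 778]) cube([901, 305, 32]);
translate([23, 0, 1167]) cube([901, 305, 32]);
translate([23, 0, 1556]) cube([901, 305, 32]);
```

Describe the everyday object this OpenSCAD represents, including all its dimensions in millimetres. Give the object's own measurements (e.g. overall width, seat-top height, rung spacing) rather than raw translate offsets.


An open bookshelf. Two side panels, each 23 mm thick, 305 mm deep and 1677 mm tall, stand 947 mm apart (outside-to-outside). Between them sit 5 shelves, each 32 mm thick and 305 mm deep, spanning the full gap between the sides. The bottom shelf rests on the floor (its underside at z = 0) and the clear gap between one shelf's top and the next shelf's underside is 357 mm.


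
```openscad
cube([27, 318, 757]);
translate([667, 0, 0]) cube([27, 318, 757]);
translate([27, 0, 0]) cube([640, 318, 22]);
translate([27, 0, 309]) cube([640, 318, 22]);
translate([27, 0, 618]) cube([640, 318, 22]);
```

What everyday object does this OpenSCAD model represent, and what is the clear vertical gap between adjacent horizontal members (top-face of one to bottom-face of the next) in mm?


A bookshelf. The clear shelf gap is 287 mm.

Two tall side panels with 3 horizontal boards between them — a bookshelf. The first two shelf undersides are at z = 0 and z = 309; with shelf thickness 22, the clear gap is 309 − 0 − 22 = 287 mm.


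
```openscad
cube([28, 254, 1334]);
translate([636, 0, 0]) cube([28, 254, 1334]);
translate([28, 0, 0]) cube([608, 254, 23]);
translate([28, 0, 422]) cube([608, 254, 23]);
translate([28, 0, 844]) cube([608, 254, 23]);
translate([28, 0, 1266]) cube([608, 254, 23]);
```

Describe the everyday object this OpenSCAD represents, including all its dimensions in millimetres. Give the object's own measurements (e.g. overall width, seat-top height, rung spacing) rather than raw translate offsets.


An open bookshelf. Two side panels, each 28 mm thick, 254 mm deep and 1334 mm tall, stand 664 mm apart (outside-to-outside). Between them sit 4 shelves, each 23 mm thick and 254 mm deep, spanning the full gap between the sides. The bottom shelf rests on the floor (its underside at z = 0) and the clear gap between one shelf's top and the next shelf's underside is 399 mm.


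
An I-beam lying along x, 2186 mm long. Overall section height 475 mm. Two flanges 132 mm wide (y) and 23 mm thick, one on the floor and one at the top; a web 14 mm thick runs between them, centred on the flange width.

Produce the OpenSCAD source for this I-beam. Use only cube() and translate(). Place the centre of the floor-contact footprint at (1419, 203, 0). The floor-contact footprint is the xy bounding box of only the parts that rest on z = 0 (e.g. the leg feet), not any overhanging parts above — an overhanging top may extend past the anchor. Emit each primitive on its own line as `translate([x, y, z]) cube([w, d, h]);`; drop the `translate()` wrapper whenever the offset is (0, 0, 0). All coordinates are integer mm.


translate([326, 137, 0]) cube([2186, 132, 23]);
translate([326, 196, 23]) cube([2186, 14, 429]);
translate([326, 137, 452]) cube([2186, 132, 23]);


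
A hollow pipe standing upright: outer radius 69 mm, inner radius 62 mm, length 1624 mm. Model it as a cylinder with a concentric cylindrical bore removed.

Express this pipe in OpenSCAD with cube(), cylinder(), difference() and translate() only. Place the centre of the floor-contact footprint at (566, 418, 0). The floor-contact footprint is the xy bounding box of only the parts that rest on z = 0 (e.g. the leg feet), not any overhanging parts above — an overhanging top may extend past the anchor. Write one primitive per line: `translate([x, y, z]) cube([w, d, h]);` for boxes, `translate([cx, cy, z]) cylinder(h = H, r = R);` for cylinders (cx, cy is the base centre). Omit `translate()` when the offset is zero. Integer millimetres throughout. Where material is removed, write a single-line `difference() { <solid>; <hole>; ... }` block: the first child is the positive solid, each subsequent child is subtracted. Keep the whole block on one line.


difference() { translate([566, 418, 0]) cylinder(h = 1624, r = 69); translate([566, 418, 0]) cylinder(h = 1624, r = 62); }


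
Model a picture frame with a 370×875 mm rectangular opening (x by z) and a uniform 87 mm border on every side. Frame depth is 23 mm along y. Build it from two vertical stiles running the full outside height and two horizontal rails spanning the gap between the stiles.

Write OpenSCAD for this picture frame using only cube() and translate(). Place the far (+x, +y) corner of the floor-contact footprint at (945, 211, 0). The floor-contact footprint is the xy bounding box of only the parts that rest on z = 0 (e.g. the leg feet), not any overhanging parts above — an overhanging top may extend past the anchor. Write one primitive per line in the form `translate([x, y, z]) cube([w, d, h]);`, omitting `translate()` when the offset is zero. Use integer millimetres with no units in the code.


translate([401, 188, 0]) cube([87, 23, 1049]);
translate([858, 188, 0]) cube([87, 23, 1049]);
translate([488, 188, 0]) cube([370, 23, 87]);
translate([488, 188, 962]) cube([370, 23, 87]);


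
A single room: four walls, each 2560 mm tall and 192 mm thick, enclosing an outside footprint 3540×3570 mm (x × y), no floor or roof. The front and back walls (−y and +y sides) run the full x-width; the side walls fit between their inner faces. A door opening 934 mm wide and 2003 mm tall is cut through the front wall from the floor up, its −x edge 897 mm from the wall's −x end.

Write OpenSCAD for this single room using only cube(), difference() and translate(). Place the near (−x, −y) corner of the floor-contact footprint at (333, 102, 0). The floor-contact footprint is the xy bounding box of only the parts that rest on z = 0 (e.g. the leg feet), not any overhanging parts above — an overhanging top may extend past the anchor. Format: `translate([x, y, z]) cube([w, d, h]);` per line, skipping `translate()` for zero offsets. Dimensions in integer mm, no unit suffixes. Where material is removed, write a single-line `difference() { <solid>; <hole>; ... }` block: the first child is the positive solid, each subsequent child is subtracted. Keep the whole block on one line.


difference() { translate([333, 102, 0]) cube([3540, 192, 2560]); translate([1230, 102, 0]) cube([934, 192, 2003]); }
translate([333, 3480, 0]) cube([3540, 192, 2560]);
translate([333, 294, 0]) cube([192, 3186, 2560]);
translate([3681, 294, 0]) cube([192, 3186, 2560]);


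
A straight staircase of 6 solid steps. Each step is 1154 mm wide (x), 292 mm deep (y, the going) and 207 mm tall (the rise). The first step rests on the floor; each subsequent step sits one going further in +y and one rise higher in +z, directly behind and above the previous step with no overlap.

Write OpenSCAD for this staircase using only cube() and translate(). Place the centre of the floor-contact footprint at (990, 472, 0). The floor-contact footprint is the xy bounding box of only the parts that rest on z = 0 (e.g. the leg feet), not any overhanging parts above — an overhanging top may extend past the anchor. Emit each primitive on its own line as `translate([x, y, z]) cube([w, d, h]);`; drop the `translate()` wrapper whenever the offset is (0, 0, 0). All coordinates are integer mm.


translate([413, 326, 0]) cube([1154, 292, 207]);
translate([413, 618, 207]) cube([1154, 292, 207]);
translate([413, 910, 414]) cube([1154, 292, 207]);
translate([413, 1202, 621]) cube([1154, 292, 207]);
translate([413, 1494, 828]) cube([1154, 292, 207]);
translate([413, 1786, 1035]) cube([1154, 292, 207]);


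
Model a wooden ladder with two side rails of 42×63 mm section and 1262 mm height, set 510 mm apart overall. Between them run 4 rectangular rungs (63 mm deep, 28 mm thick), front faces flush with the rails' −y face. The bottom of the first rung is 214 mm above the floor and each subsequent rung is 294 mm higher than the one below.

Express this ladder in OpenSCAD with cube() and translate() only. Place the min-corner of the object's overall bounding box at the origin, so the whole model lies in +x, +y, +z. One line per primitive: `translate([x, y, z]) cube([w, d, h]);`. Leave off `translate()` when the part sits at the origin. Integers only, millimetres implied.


// rung span = 510 - 2*42 = 426
// rung[k] z = 214 + k*294
cube([42, 63, 1262]);
translate([468, 0, 0]) cube([42, 63, 1262]);
translate([42, 0, 214]) cube([426, 63, 28]);
translate([42, 0, 508]) cube([426, 63, 28]);
translate([42, 0, 802]) cube([426, 63, 28]);
translate([42, 0, 1096]) cube([426, 63, 28]);


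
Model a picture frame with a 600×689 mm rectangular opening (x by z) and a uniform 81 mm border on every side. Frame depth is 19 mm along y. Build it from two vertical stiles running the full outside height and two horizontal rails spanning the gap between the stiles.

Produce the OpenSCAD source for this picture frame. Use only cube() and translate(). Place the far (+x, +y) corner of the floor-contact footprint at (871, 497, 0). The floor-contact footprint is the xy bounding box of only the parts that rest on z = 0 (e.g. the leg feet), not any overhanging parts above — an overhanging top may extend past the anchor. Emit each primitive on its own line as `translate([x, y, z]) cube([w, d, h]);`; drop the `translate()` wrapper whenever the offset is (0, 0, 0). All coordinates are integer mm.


translate([109, 478, 0]) cube([81, 19, 851]);
translate([790, 478, 0]) cube([81, 19, 851]);
translate([190, 478, 0]) cube([600, 19, 81]);
translate([190, 478, 770]) cube([600, 19, 81]);


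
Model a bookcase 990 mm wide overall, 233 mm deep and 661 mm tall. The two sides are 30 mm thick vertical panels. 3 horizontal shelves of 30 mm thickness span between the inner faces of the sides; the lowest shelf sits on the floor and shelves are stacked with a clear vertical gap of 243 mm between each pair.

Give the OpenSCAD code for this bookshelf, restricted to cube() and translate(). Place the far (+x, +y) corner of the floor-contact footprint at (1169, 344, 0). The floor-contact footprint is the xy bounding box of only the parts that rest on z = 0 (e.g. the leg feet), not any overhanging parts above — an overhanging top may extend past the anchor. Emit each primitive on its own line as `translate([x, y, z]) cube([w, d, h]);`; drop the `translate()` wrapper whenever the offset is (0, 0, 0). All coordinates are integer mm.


translate([179, 111, 0]) cube([30, 233, 661]);
translate([1139, 111, 0]) cube([30, 233, 661]);
translate([209, 111, 0]) cube([930, 233, 30]);
translate([209, 111, 273]) cube([930, 233, 30]);
translate([209, 111, 546]) cube([930, 233, 30]);


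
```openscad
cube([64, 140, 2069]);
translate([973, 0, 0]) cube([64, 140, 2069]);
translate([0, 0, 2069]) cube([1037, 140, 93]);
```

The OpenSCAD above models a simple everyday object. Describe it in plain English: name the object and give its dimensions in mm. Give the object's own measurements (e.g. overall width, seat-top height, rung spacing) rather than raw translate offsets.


A door frame. The clear opening is 909 mm wide and 2069 mm high. Two 64 mm wide jambs, 140 mm deep, stand either side of the opening from the floor to the top of the opening. A 93 mm thick head sits across the top of both jambs, spanning the full outside width of the frame.


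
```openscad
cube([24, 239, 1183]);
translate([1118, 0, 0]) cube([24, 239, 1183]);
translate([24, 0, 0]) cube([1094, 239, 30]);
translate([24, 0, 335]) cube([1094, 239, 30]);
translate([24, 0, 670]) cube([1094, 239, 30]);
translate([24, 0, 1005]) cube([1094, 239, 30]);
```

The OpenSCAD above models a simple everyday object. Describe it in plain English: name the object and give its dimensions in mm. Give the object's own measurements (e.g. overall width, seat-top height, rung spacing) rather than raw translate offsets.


An open bookshelf. Two side panels, each 24 mm thick, 239 mm deep and 1183 mm tall, stand 1142 mm apart (outside-to-outside). Between them sit 4 shelves, each 30 mm thick and 239 mm deep, spanning the full gap between the sides. The bottom shelf rests on the floor (its underside at z = 0) and the clear gap between one shelf's top and the next shelf's underside is 305 mm.


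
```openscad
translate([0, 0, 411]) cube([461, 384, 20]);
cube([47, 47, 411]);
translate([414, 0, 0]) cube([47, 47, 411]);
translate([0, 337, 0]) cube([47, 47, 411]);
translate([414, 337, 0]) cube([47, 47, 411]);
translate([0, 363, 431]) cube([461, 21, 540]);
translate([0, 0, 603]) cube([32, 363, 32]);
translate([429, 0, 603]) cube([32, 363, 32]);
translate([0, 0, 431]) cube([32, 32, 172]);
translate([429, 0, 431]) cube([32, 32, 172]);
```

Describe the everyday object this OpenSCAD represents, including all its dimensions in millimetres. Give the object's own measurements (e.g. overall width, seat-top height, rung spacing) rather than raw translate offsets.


A chair. The seat is a 461×384×20 mm slab with its top at z = 431 mm, on four 47×47 mm corner legs (flush with the seat edges, standing on z = 0). A flat backrest 21 mm thick, 540 mm tall, spans the full seat width and rises from the seat top along its +y edge, rear face flush with the rear of the seat. Two armrests of 32×32 mm section run along each side from the seat's front edge to the front of the backrest, top faces 204 mm above the seat top and outer faces flush with the seat's x-edges; a 32×32 mm post under the front of each armrest stands on the seat at the front corner.


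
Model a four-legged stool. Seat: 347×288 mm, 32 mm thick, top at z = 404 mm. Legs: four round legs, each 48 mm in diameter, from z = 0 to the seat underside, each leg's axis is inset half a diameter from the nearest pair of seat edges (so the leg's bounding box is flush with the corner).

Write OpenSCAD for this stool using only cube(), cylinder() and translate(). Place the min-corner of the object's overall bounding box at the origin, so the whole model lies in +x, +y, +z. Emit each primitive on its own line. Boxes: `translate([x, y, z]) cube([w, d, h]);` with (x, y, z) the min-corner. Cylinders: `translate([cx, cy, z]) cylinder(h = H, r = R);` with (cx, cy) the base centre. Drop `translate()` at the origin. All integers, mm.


translate([0, 0, 372]) cube([347, 288, 32]);
translate([24, 24, 0]) cylinder(h = 372, r = 24);
translate([323, 24, 0]) cylinder(h = 372, r = 24);
translate([24, 264, 0]) cylinder(h = 372, r = 24);
translate([323, 264, 0]) cylinder(h = 372, r = 24);


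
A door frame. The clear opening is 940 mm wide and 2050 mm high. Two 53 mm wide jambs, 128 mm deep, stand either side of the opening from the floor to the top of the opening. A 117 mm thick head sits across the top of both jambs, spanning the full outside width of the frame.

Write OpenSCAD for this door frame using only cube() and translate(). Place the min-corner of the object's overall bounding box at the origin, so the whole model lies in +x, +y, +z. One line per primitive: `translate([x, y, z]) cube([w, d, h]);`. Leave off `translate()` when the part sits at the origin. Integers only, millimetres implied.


cube([53, 128, 2050]);
translate([993, 0, 0]) cube([53, 128, 2050]);
translate([0, 0, 2050]) cube([1046, 128, 117]);


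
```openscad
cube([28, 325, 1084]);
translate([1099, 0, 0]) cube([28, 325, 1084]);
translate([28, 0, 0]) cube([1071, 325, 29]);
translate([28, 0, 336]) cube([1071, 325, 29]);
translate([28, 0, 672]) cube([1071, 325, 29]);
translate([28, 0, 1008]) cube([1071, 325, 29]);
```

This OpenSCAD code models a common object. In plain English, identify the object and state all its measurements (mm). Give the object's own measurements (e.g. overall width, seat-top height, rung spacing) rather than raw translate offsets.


An open bookshelf. Two side panels, each 28 mm thick, 325 mm deep and 1084 mm tall, stand 1127 mm apart (outside-to-outside). Between them sit 4 shelves, each 29 mm thick and 325 mm deep, spanning the full gap between the sides. The bottom shelf rests on the floor (its underside at z = 0) and the clear gap between one shelf's top and the next shelf's underside is 307 mm.


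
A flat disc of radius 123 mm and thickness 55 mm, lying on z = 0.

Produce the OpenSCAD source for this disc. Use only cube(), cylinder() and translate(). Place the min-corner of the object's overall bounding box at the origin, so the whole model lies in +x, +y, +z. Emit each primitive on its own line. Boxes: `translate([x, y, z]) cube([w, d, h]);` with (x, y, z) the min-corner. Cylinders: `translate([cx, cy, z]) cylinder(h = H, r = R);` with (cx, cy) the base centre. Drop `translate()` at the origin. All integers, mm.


translate([123, 123, 0]) cylinder(h = 55, r = 123);


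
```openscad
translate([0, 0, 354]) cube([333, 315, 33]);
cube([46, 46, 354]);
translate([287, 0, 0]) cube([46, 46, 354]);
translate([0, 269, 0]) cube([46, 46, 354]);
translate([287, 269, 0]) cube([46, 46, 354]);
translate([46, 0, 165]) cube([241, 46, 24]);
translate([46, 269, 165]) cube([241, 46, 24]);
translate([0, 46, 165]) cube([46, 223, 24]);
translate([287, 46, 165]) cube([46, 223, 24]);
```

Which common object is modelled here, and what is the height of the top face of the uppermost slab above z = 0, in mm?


A stool. The seat height is 387 mm.

A 333×315×33 slab at z = 354 on four corner posts — a stool. The seat top is 354 + 33 = 387 mm.


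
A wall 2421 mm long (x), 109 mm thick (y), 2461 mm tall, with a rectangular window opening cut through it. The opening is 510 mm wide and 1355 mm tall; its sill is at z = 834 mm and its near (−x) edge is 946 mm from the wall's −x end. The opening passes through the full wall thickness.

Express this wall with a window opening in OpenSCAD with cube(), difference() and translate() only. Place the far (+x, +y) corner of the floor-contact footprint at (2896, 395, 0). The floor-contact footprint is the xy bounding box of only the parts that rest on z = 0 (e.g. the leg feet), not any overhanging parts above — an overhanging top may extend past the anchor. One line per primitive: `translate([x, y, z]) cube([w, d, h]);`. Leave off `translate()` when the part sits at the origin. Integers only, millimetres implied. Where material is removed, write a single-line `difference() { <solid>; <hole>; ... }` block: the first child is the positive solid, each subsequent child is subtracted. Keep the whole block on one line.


difference() { translate([475, 286, 0]) cube([2421, 109, 2461]); translate([1421, 286, 834]) cube([510, 109, 1355]); }


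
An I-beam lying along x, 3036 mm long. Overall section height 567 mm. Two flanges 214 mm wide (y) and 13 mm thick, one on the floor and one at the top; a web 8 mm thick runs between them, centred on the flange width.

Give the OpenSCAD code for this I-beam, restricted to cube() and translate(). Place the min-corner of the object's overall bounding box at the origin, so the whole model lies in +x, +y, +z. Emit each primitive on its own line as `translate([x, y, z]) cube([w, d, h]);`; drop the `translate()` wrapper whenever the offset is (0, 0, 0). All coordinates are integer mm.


cube([3036, 214, 13]);
translate([0, 103, 13]) cube([3036, 8, 541]);
translate([0, 0, 554]) cube([3036, 214, 13]);


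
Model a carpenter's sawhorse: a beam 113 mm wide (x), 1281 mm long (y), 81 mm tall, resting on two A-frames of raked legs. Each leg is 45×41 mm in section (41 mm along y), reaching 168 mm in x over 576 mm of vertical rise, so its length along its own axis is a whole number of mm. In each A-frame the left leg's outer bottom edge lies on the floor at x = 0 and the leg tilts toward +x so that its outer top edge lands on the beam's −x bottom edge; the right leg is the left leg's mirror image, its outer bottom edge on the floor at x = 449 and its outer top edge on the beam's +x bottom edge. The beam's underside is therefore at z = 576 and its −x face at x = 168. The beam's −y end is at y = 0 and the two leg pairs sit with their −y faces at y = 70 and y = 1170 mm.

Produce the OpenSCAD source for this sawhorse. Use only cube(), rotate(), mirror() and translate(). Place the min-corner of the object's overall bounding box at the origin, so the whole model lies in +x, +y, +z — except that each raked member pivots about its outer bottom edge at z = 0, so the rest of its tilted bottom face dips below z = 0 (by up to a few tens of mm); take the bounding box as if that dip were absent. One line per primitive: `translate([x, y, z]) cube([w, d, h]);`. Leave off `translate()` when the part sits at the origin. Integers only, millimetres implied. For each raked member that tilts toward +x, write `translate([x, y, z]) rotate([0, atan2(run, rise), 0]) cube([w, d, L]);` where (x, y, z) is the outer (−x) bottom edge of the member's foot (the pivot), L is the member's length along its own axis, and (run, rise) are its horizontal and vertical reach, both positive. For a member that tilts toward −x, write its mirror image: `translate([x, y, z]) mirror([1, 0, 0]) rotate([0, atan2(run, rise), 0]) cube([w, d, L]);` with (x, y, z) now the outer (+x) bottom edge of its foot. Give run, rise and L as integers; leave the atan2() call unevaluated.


// leg length = √(168² + 576²) = 600
// right-leg outer foot x = 2·168 + 113 = 449
// beam min-corner = (168, 0, 576)
translate([168, 0, 576]) cube([113, 1281, 81]);
translate([0, 70, 0]) rotate([0, atan2(168, 576), 0]) cube([45, 41, 600]);
translate([449, 70, 0]) mirror([1, 0, 0]) rotate([0, atan2(168, 576), 0]) cube([45, 41, 600]);
translate([0, 1170, 0]) rotate([0, atan2(168, 576), 0]) cube([45, 41, 600]);
translate([449, 1170, 0]) mirror([1, 0, 0]) rotate([0, atan2(168, 576), 0]) cube([45, 41, 600]);
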